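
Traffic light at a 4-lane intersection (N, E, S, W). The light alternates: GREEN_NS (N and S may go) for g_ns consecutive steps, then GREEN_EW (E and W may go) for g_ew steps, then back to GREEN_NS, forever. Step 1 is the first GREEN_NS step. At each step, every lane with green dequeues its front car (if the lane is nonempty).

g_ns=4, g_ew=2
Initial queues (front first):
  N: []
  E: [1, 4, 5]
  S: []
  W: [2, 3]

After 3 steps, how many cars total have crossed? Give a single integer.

Step 1 [NS]: N:empty,E:wait,S:empty,W:wait | queues: N=0 E=3 S=0 W=2
Step 2 [NS]: N:empty,E:wait,S:empty,W:wait | queues: N=0 E=3 S=0 W=2
Step 3 [NS]: N:empty,E:wait,S:empty,W:wait | queues: N=0 E=3 S=0 W=2
Cars crossed by step 3: 0

Answer: 0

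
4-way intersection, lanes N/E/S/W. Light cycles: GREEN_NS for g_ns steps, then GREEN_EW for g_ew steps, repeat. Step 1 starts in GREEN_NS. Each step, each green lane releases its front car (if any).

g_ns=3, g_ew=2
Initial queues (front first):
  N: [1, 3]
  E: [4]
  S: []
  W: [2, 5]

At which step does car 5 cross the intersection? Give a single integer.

Step 1 [NS]: N:car1-GO,E:wait,S:empty,W:wait | queues: N=1 E=1 S=0 W=2
Step 2 [NS]: N:car3-GO,E:wait,S:empty,W:wait | queues: N=0 E=1 S=0 W=2
Step 3 [NS]: N:empty,E:wait,S:empty,W:wait | queues: N=0 E=1 S=0 W=2
Step 4 [EW]: N:wait,E:car4-GO,S:wait,W:car2-GO | queues: N=0 E=0 S=0 W=1
Step 5 [EW]: N:wait,E:empty,S:wait,W:car5-GO | queues: N=0 E=0 S=0 W=0
Car 5 crosses at step 5

5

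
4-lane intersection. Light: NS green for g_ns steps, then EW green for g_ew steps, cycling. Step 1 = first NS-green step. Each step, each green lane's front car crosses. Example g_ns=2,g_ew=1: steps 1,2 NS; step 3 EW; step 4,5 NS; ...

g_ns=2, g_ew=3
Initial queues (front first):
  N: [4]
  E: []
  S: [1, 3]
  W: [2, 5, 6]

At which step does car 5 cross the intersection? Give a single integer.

Step 1 [NS]: N:car4-GO,E:wait,S:car1-GO,W:wait | queues: N=0 E=0 S=1 W=3
Step 2 [NS]: N:empty,E:wait,S:car3-GO,W:wait | queues: N=0 E=0 S=0 W=3
Step 3 [EW]: N:wait,E:empty,S:wait,W:car2-GO | queues: N=0 E=0 S=0 W=2
Step 4 [EW]: N:wait,E:empty,S:wait,W:car5-GO | queues: N=0 E=0 S=0 W=1
Step 5 [EW]: N:wait,E:empty,S:wait,W:car6-GO | queues: N=0 E=0 S=0 W=0
Car 5 crosses at step 4

4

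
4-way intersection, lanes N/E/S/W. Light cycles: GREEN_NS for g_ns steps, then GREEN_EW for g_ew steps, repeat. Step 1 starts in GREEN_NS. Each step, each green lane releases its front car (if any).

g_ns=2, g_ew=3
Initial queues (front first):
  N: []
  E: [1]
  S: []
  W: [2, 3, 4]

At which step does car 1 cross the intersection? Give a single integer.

Step 1 [NS]: N:empty,E:wait,S:empty,W:wait | queues: N=0 E=1 S=0 W=3
Step 2 [NS]: N:empty,E:wait,S:empty,W:wait | queues: N=0 E=1 S=0 W=3
Step 3 [EW]: N:wait,E:car1-GO,S:wait,W:car2-GO | queues: N=0 E=0 S=0 W=2
Step 4 [EW]: N:wait,E:empty,S:wait,W:car3-GO | queues: N=0 E=0 S=0 W=1
Step 5 [EW]: N:wait,E:empty,S:wait,W:car4-GO | queues: N=0 E=0 S=0 W=0
Car 1 crosses at step 3

3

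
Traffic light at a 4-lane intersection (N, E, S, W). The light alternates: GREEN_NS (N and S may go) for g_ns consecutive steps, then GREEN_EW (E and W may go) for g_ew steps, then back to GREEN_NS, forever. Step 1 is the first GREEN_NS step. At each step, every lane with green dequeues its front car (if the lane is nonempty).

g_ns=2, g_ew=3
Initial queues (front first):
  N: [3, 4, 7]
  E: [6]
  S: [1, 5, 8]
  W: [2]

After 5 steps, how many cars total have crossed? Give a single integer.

Step 1 [NS]: N:car3-GO,E:wait,S:car1-GO,W:wait | queues: N=2 E=1 S=2 W=1
Step 2 [NS]: N:car4-GO,E:wait,S:car5-GO,W:wait | queues: N=1 E=1 S=1 W=1
Step 3 [EW]: N:wait,E:car6-GO,S:wait,W:car2-GO | queues: N=1 E=0 S=1 W=0
Step 4 [EW]: N:wait,E:empty,S:wait,W:empty | queues: N=1 E=0 S=1 W=0
Step 5 [EW]: N:wait,E:empty,S:wait,W:empty | queues: N=1 E=0 S=1 W=0
Cars crossed by step 5: 6

Answer: 6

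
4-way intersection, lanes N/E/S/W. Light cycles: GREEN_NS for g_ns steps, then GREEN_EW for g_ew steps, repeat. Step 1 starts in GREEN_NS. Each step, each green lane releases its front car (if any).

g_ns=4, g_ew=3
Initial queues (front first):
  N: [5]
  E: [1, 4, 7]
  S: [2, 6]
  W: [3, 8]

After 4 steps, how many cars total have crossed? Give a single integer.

Step 1 [NS]: N:car5-GO,E:wait,S:car2-GO,W:wait | queues: N=0 E=3 S=1 W=2
Step 2 [NS]: N:empty,E:wait,S:car6-GO,W:wait | queues: N=0 E=3 S=0 W=2
Step 3 [NS]: N:empty,E:wait,S:empty,W:wait | queues: N=0 E=3 S=0 W=2
Step 4 [NS]: N:empty,E:wait,S:empty,W:wait | queues: N=0 E=3 S=0 W=2
Cars crossed by step 4: 3

Answer: 3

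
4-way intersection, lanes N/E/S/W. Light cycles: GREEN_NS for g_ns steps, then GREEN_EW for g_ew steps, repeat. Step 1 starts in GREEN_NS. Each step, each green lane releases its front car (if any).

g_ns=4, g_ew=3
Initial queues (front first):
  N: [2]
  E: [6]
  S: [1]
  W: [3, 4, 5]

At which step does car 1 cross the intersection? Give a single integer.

Step 1 [NS]: N:car2-GO,E:wait,S:car1-GO,W:wait | queues: N=0 E=1 S=0 W=3
Step 2 [NS]: N:empty,E:wait,S:empty,W:wait | queues: N=0 E=1 S=0 W=3
Step 3 [NS]: N:empty,E:wait,S:empty,W:wait | queues: N=0 E=1 S=0 W=3
Step 4 [NS]: N:empty,E:wait,S:empty,W:wait | queues: N=0 E=1 S=0 W=3
Step 5 [EW]: N:wait,E:car6-GO,S:wait,W:car3-GO | queues: N=0 E=0 S=0 W=2
Step 6 [EW]: N:wait,E:empty,S:wait,W:car4-GO | queues: N=0 E=0 S=0 W=1
Step 7 [EW]: N:wait,E:empty,S:wait,W:car5-GO | queues: N=0 E=0 S=0 W=0
Car 1 crosses at step 1

1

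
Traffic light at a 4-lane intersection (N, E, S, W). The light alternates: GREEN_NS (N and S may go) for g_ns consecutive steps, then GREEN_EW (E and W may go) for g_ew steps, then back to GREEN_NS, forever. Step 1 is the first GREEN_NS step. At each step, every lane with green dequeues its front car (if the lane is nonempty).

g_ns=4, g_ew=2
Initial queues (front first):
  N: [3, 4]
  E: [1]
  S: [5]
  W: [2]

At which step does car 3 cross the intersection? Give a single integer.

Step 1 [NS]: N:car3-GO,E:wait,S:car5-GO,W:wait | queues: N=1 E=1 S=0 W=1
Step 2 [NS]: N:car4-GO,E:wait,S:empty,W:wait | queues: N=0 E=1 S=0 W=1
Step 3 [NS]: N:empty,E:wait,S:empty,W:wait | queues: N=0 E=1 S=0 W=1
Step 4 [NS]: N:empty,E:wait,S:empty,W:wait | queues: N=0 E=1 S=0 W=1
Step 5 [EW]: N:wait,E:car1-GO,S:wait,W:car2-GO | queues: N=0 E=0 S=0 W=0
Car 3 crosses at step 1

1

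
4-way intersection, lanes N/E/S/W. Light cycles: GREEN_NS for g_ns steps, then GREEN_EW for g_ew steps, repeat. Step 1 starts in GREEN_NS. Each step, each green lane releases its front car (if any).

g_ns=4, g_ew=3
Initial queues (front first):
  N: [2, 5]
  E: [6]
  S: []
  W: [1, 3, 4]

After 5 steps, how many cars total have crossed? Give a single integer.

Step 1 [NS]: N:car2-GO,E:wait,S:empty,W:wait | queues: N=1 E=1 S=0 W=3
Step 2 [NS]: N:car5-GO,E:wait,S:empty,W:wait | queues: N=0 E=1 S=0 W=3
Step 3 [NS]: N:empty,E:wait,S:empty,W:wait | queues: N=0 E=1 S=0 W=3
Step 4 [NS]: N:empty,E:wait,S:empty,W:wait | queues: N=0 E=1 S=0 W=3
Step 5 [EW]: N:wait,E:car6-GO,S:wait,W:car1-GO | queues: N=0 E=0 S=0 W=2
Cars crossed by step 5: 4

Answer: 4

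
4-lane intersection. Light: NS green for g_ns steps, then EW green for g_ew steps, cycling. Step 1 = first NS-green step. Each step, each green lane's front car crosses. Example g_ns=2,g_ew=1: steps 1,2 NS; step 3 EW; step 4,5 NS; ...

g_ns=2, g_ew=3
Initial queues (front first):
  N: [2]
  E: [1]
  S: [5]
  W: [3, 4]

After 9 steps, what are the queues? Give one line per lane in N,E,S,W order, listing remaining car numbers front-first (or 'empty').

Step 1 [NS]: N:car2-GO,E:wait,S:car5-GO,W:wait | queues: N=0 E=1 S=0 W=2
Step 2 [NS]: N:empty,E:wait,S:empty,W:wait | queues: N=0 E=1 S=0 W=2
Step 3 [EW]: N:wait,E:car1-GO,S:wait,W:car3-GO | queues: N=0 E=0 S=0 W=1
Step 4 [EW]: N:wait,E:empty,S:wait,W:car4-GO | queues: N=0 E=0 S=0 W=0

N: empty
E: empty
S: empty
W: empty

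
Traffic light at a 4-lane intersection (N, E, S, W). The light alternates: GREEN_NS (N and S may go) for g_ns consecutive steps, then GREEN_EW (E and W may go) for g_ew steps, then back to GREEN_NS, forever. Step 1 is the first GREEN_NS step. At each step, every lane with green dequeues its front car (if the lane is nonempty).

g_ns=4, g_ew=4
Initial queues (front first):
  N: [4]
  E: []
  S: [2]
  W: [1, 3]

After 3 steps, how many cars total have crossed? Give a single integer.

Answer: 2

Derivation:
Step 1 [NS]: N:car4-GO,E:wait,S:car2-GO,W:wait | queues: N=0 E=0 S=0 W=2
Step 2 [NS]: N:empty,E:wait,S:empty,W:wait | queues: N=0 E=0 S=0 W=2
Step 3 [NS]: N:empty,E:wait,S:empty,W:wait | queues: N=0 E=0 S=0 W=2
Cars crossed by step 3: 2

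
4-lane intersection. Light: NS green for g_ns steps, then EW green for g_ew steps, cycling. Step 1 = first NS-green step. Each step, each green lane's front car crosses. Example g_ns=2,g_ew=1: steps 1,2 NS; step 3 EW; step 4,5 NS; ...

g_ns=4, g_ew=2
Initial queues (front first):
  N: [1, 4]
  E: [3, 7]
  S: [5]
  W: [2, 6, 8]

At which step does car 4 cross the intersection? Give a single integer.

Step 1 [NS]: N:car1-GO,E:wait,S:car5-GO,W:wait | queues: N=1 E=2 S=0 W=3
Step 2 [NS]: N:car4-GO,E:wait,S:empty,W:wait | queues: N=0 E=2 S=0 W=3
Step 3 [NS]: N:empty,E:wait,S:empty,W:wait | queues: N=0 E=2 S=0 W=3
Step 4 [NS]: N:empty,E:wait,S:empty,W:wait | queues: N=0 E=2 S=0 W=3
Step 5 [EW]: N:wait,E:car3-GO,S:wait,W:car2-GO | queues: N=0 E=1 S=0 W=2
Step 6 [EW]: N:wait,E:car7-GO,S:wait,W:car6-GO | queues: N=0 E=0 S=0 W=1
Step 7 [NS]: N:empty,E:wait,S:empty,W:wait | queues: N=0 E=0 S=0 W=1
Step 8 [NS]: N:empty,E:wait,S:empty,W:wait | queues: N=0 E=0 S=0 W=1
Step 9 [NS]: N:empty,E:wait,S:empty,W:wait | queues: N=0 E=0 S=0 W=1
Step 10 [NS]: N:empty,E:wait,S:empty,W:wait | queues: N=0 E=0 S=0 W=1
Step 11 [EW]: N:wait,E:empty,S:wait,W:car8-GO | queues: N=0 E=0 S=0 W=0
Car 4 crosses at step 2

2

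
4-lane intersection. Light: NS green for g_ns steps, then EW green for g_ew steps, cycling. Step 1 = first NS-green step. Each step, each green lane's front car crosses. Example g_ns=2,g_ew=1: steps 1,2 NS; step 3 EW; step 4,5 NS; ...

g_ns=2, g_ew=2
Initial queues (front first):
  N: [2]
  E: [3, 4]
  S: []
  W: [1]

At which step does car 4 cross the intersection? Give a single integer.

Step 1 [NS]: N:car2-GO,E:wait,S:empty,W:wait | queues: N=0 E=2 S=0 W=1
Step 2 [NS]: N:empty,E:wait,S:empty,W:wait | queues: N=0 E=2 S=0 W=1
Step 3 [EW]: N:wait,E:car3-GO,S:wait,W:car1-GO | queues: N=0 E=1 S=0 W=0
Step 4 [EW]: N:wait,E:car4-GO,S:wait,W:empty | queues: N=0 E=0 S=0 W=0
Car 4 crosses at step 4

4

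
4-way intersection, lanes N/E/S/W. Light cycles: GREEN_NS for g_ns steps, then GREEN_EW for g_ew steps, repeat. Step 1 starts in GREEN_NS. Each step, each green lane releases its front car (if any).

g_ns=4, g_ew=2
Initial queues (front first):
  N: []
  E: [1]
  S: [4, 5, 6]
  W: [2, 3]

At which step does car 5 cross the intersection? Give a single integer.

Step 1 [NS]: N:empty,E:wait,S:car4-GO,W:wait | queues: N=0 E=1 S=2 W=2
Step 2 [NS]: N:empty,E:wait,S:car5-GO,W:wait | queues: N=0 E=1 S=1 W=2
Step 3 [NS]: N:empty,E:wait,S:car6-GO,W:wait | queues: N=0 E=1 S=0 W=2
Step 4 [NS]: N:empty,E:wait,S:empty,W:wait | queues: N=0 E=1 S=0 W=2
Step 5 [EW]: N:wait,E:car1-GO,S:wait,W:car2-GO | queues: N=0 E=0 S=0 W=1
Step 6 [EW]: N:wait,E:empty,S:wait,W:car3-GO | queues: N=0 E=0 S=0 W=0
Car 5 crosses at step 2

2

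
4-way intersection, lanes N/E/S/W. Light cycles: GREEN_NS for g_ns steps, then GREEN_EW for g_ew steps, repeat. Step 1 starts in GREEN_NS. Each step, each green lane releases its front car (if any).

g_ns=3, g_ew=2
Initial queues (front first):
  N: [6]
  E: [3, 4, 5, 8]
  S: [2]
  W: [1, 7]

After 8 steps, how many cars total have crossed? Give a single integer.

Answer: 6

Derivation:
Step 1 [NS]: N:car6-GO,E:wait,S:car2-GO,W:wait | queues: N=0 E=4 S=0 W=2
Step 2 [NS]: N:empty,E:wait,S:empty,W:wait | queues: N=0 E=4 S=0 W=2
Step 3 [NS]: N:empty,E:wait,S:empty,W:wait | queues: N=0 E=4 S=0 W=2
Step 4 [EW]: N:wait,E:car3-GO,S:wait,W:car1-GO | queues: N=0 E=3 S=0 W=1
Step 5 [EW]: N:wait,E:car4-GO,S:wait,W:car7-GO | queues: N=0 E=2 S=0 W=0
Step 6 [NS]: N:empty,E:wait,S:empty,W:wait | queues: N=0 E=2 S=0 W=0
Step 7 [NS]: N:empty,E:wait,S:empty,W:wait | queues: N=0 E=2 S=0 W=0
Step 8 [NS]: N:empty,E:wait,S:empty,W:wait | queues: N=0 E=2 S=0 W=0
Cars crossed by step 8: 6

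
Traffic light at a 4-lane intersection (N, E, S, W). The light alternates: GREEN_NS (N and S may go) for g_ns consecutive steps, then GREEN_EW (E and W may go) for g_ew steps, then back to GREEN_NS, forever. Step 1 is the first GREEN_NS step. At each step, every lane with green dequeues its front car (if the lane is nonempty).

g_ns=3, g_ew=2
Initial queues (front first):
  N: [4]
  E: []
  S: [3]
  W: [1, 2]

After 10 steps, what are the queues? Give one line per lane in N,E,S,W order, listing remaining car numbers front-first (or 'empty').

Step 1 [NS]: N:car4-GO,E:wait,S:car3-GO,W:wait | queues: N=0 E=0 S=0 W=2
Step 2 [NS]: N:empty,E:wait,S:empty,W:wait | queues: N=0 E=0 S=0 W=2
Step 3 [NS]: N:empty,E:wait,S:empty,W:wait | queues: N=0 E=0 S=0 W=2
Step 4 [EW]: N:wait,E:empty,S:wait,W:car1-GO | queues: N=0 E=0 S=0 W=1
Step 5 [EW]: N:wait,E:empty,S:wait,W:car2-GO | queues: N=0 E=0 S=0 W=0

N: empty
E: empty
S: empty
W: empty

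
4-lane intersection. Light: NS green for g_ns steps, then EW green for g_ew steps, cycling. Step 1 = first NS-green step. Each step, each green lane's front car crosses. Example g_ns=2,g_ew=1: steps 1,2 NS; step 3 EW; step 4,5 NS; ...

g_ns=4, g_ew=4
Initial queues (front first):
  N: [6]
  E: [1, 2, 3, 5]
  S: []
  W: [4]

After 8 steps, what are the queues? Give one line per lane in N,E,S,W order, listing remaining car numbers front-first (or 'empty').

Step 1 [NS]: N:car6-GO,E:wait,S:empty,W:wait | queues: N=0 E=4 S=0 W=1
Step 2 [NS]: N:empty,E:wait,S:empty,W:wait | queues: N=0 E=4 S=0 W=1
Step 3 [NS]: N:empty,E:wait,S:empty,W:wait | queues: N=0 E=4 S=0 W=1
Step 4 [NS]: N:empty,E:wait,S:empty,W:wait | queues: N=0 E=4 S=0 W=1
Step 5 [EW]: N:wait,E:car1-GO,S:wait,W:car4-GO | queues: N=0 E=3 S=0 W=0
Step 6 [EW]: N:wait,E:car2-GO,S:wait,W:empty | queues: N=0 E=2 S=0 W=0
Step 7 [EW]: N:wait,E:car3-GO,S:wait,W:empty | queues: N=0 E=1 S=0 W=0
Step 8 [EW]: N:wait,E:car5-GO,S:wait,W:empty | queues: N=0 E=0 S=0 W=0

N: empty
E: empty
S: empty
W: empty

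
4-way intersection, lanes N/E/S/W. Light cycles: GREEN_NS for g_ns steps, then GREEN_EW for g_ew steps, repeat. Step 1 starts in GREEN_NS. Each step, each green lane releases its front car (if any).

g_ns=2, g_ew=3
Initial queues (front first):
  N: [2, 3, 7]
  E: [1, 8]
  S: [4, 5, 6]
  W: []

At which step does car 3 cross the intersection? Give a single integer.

Step 1 [NS]: N:car2-GO,E:wait,S:car4-GO,W:wait | queues: N=2 E=2 S=2 W=0
Step 2 [NS]: N:car3-GO,E:wait,S:car5-GO,W:wait | queues: N=1 E=2 S=1 W=0
Step 3 [EW]: N:wait,E:car1-GO,S:wait,W:empty | queues: N=1 E=1 S=1 W=0
Step 4 [EW]: N:wait,E:car8-GO,S:wait,W:empty | queues: N=1 E=0 S=1 W=0
Step 5 [EW]: N:wait,E:empty,S:wait,W:empty | queues: N=1 E=0 S=1 W=0
Step 6 [NS]: N:car7-GO,E:wait,S:car6-GO,W:wait | queues: N=0 E=0 S=0 W=0
Car 3 crosses at step 2

2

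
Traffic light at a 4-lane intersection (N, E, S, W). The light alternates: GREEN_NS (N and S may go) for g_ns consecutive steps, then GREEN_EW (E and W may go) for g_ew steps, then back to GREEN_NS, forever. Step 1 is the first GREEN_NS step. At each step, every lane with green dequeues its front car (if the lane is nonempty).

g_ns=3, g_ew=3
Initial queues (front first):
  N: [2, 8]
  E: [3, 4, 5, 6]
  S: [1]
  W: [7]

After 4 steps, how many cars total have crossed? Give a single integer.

Answer: 5

Derivation:
Step 1 [NS]: N:car2-GO,E:wait,S:car1-GO,W:wait | queues: N=1 E=4 S=0 W=1
Step 2 [NS]: N:car8-GO,E:wait,S:empty,W:wait | queues: N=0 E=4 S=0 W=1
Step 3 [NS]: N:empty,E:wait,S:empty,W:wait | queues: N=0 E=4 S=0 W=1
Step 4 [EW]: N:wait,E:car3-GO,S:wait,W:car7-GO | queues: N=0 E=3 S=0 W=0
Cars crossed by step 4: 5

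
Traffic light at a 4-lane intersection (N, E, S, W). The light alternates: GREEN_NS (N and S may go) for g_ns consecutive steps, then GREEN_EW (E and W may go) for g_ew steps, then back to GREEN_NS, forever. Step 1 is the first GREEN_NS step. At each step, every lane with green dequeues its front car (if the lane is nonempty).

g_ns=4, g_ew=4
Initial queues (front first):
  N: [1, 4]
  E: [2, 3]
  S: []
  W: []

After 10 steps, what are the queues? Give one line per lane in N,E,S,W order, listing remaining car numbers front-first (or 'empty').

Step 1 [NS]: N:car1-GO,E:wait,S:empty,W:wait | queues: N=1 E=2 S=0 W=0
Step 2 [NS]: N:car4-GO,E:wait,S:empty,W:wait | queues: N=0 E=2 S=0 W=0
Step 3 [NS]: N:empty,E:wait,S:empty,W:wait | queues: N=0 E=2 S=0 W=0
Step 4 [NS]: N:empty,E:wait,S:empty,W:wait | queues: N=0 E=2 S=0 W=0
Step 5 [EW]: N:wait,E:car2-GO,S:wait,W:empty | queues: N=0 E=1 S=0 W=0
Step 6 [EW]: N:wait,E:car3-GO,S:wait,W:empty | queues: N=0 E=0 S=0 W=0

N: empty
E: empty
S: empty
W: empty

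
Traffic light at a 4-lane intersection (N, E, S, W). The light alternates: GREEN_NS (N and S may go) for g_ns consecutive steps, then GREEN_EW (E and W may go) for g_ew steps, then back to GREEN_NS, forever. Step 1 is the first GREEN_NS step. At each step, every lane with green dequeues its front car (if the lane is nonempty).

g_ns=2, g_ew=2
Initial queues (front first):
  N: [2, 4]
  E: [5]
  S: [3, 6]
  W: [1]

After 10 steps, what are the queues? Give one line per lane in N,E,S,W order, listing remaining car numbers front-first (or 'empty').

Step 1 [NS]: N:car2-GO,E:wait,S:car3-GO,W:wait | queues: N=1 E=1 S=1 W=1
Step 2 [NS]: N:car4-GO,E:wait,S:car6-GO,W:wait | queues: N=0 E=1 S=0 W=1
Step 3 [EW]: N:wait,E:car5-GO,S:wait,W:car1-GO | queues: N=0 E=0 S=0 W=0

N: empty
E: empty
S: empty
W: empty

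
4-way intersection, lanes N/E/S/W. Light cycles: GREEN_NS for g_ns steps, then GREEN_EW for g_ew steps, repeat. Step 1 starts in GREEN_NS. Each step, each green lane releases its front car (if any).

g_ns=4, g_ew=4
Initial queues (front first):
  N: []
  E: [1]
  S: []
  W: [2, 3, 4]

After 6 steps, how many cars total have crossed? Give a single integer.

Answer: 3

Derivation:
Step 1 [NS]: N:empty,E:wait,S:empty,W:wait | queues: N=0 E=1 S=0 W=3
Step 2 [NS]: N:empty,E:wait,S:empty,W:wait | queues: N=0 E=1 S=0 W=3
Step 3 [NS]: N:empty,E:wait,S:empty,W:wait | queues: N=0 E=1 S=0 W=3
Step 4 [NS]: N:empty,E:wait,S:empty,W:wait | queues: N=0 E=1 S=0 W=3
Step 5 [EW]: N:wait,E:car1-GO,S:wait,W:car2-GO | queues: N=0 E=0 S=0 W=2
Step 6 [EW]: N:wait,E:empty,S:wait,W:car3-GO | queues: N=0 E=0 S=0 W=1
Cars crossed by step 6: 3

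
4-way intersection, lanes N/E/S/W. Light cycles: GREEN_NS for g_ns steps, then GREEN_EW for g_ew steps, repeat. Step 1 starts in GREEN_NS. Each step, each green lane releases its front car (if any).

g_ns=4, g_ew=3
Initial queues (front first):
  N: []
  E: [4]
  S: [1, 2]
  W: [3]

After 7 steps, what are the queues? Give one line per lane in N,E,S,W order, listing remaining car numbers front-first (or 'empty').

Step 1 [NS]: N:empty,E:wait,S:car1-GO,W:wait | queues: N=0 E=1 S=1 W=1
Step 2 [NS]: N:empty,E:wait,S:car2-GO,W:wait | queues: N=0 E=1 S=0 W=1
Step 3 [NS]: N:empty,E:wait,S:empty,W:wait | queues: N=0 E=1 S=0 W=1
Step 4 [NS]: N:empty,E:wait,S:empty,W:wait | queues: N=0 E=1 S=0 W=1
Step 5 [EW]: N:wait,E:car4-GO,S:wait,W:car3-GO | queues: N=0 E=0 S=0 W=0

N: empty
E: empty
S: empty
W: empty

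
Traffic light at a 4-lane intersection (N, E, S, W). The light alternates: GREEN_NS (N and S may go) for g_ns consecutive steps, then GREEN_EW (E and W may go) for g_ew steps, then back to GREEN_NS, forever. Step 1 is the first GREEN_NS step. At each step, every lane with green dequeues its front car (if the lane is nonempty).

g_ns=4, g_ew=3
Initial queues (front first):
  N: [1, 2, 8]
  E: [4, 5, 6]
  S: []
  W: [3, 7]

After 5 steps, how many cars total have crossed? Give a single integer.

Answer: 5

Derivation:
Step 1 [NS]: N:car1-GO,E:wait,S:empty,W:wait | queues: N=2 E=3 S=0 W=2
Step 2 [NS]: N:car2-GO,E:wait,S:empty,W:wait | queues: N=1 E=3 S=0 W=2
Step 3 [NS]: N:car8-GO,E:wait,S:empty,W:wait | queues: N=0 E=3 S=0 W=2
Step 4 [NS]: N:empty,E:wait,S:empty,W:wait | queues: N=0 E=3 S=0 W=2
Step 5 [EW]: N:wait,E:car4-GO,S:wait,W:car3-GO | queues: N=0 E=2 S=0 W=1
Cars crossed by step 5: 5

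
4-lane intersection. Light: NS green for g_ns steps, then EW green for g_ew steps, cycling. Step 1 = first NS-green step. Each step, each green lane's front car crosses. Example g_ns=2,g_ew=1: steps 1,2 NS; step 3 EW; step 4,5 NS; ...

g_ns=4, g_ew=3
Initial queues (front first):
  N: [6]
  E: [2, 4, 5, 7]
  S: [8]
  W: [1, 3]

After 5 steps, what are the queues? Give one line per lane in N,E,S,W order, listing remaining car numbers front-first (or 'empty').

Step 1 [NS]: N:car6-GO,E:wait,S:car8-GO,W:wait | queues: N=0 E=4 S=0 W=2
Step 2 [NS]: N:empty,E:wait,S:empty,W:wait | queues: N=0 E=4 S=0 W=2
Step 3 [NS]: N:empty,E:wait,S:empty,W:wait | queues: N=0 E=4 S=0 W=2
Step 4 [NS]: N:empty,E:wait,S:empty,W:wait | queues: N=0 E=4 S=0 W=2
Step 5 [EW]: N:wait,E:car2-GO,S:wait,W:car1-GO | queues: N=0 E=3 S=0 W=1

N: empty
E: 4 5 7
S: empty
W: 3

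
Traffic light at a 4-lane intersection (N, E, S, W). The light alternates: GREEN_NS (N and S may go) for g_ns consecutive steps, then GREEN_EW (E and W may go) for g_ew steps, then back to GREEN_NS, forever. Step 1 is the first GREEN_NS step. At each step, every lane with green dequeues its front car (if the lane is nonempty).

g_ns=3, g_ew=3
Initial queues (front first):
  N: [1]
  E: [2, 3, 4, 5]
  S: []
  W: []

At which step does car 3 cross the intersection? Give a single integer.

Step 1 [NS]: N:car1-GO,E:wait,S:empty,W:wait | queues: N=0 E=4 S=0 W=0
Step 2 [NS]: N:empty,E:wait,S:empty,W:wait | queues: N=0 E=4 S=0 W=0
Step 3 [NS]: N:empty,E:wait,S:empty,W:wait | queues: N=0 E=4 S=0 W=0
Step 4 [EW]: N:wait,E:car2-GO,S:wait,W:empty | queues: N=0 E=3 S=0 W=0
Step 5 [EW]: N:wait,E:car3-GO,S:wait,W:empty | queues: N=0 E=2 S=0 W=0
Step 6 [EW]: N:wait,E:car4-GO,S:wait,W:empty | queues: N=0 E=1 S=0 W=0
Step 7 [NS]: N:empty,E:wait,S:empty,W:wait | queues: N=0 E=1 S=0 W=0
Step 8 [NS]: N:empty,E:wait,S:empty,W:wait | queues: N=0 E=1 S=0 W=0
Step 9 [NS]: N:empty,E:wait,S:empty,W:wait | queues: N=0 E=1 S=0 W=0
Step 10 [EW]: N:wait,E:car5-GO,S:wait,W:empty | queues: N=0 E=0 S=0 W=0
Car 3 crosses at step 5

5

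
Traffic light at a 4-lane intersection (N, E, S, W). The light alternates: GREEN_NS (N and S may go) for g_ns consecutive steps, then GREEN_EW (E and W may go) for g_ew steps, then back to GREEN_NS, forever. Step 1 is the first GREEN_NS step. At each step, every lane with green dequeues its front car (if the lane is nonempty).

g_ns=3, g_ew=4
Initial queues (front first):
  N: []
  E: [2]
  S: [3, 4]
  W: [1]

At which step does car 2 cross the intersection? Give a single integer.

Step 1 [NS]: N:empty,E:wait,S:car3-GO,W:wait | queues: N=0 E=1 S=1 W=1
Step 2 [NS]: N:empty,E:wait,S:car4-GO,W:wait | queues: N=0 E=1 S=0 W=1
Step 3 [NS]: N:empty,E:wait,S:empty,W:wait | queues: N=0 E=1 S=0 W=1
Step 4 [EW]: N:wait,E:car2-GO,S:wait,W:car1-GO | queues: N=0 E=0 S=0 W=0
Car 2 crosses at step 4

4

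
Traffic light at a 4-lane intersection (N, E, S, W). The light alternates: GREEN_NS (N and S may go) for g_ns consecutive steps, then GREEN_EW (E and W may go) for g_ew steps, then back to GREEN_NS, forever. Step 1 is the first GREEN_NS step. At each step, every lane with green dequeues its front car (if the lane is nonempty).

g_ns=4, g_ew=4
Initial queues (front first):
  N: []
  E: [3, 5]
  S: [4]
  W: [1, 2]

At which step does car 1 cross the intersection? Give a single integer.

Step 1 [NS]: N:empty,E:wait,S:car4-GO,W:wait | queues: N=0 E=2 S=0 W=2
Step 2 [NS]: N:empty,E:wait,S:empty,W:wait | queues: N=0 E=2 S=0 W=2
Step 3 [NS]: N:empty,E:wait,S:empty,W:wait | queues: N=0 E=2 S=0 W=2
Step 4 [NS]: N:empty,E:wait,S:empty,W:wait | queues: N=0 E=2 S=0 W=2
Step 5 [EW]: N:wait,E:car3-GO,S:wait,W:car1-GO | queues: N=0 E=1 S=0 W=1
Step 6 [EW]: N:wait,E:car5-GO,S:wait,W:car2-GO | queues: N=0 E=0 S=0 W=0
Car 1 crosses at step 5

5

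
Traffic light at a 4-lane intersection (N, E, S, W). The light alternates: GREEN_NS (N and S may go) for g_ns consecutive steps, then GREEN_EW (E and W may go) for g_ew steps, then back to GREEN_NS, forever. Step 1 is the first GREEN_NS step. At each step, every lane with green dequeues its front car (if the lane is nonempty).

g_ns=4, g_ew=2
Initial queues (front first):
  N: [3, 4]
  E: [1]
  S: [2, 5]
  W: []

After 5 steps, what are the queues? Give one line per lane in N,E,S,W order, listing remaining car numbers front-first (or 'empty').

Step 1 [NS]: N:car3-GO,E:wait,S:car2-GO,W:wait | queues: N=1 E=1 S=1 W=0
Step 2 [NS]: N:car4-GO,E:wait,S:car5-GO,W:wait | queues: N=0 E=1 S=0 W=0
Step 3 [NS]: N:empty,E:wait,S:empty,W:wait | queues: N=0 E=1 S=0 W=0
Step 4 [NS]: N:empty,E:wait,S:empty,W:wait | queues: N=0 E=1 S=0 W=0
Step 5 [EW]: N:wait,E:car1-GO,S:wait,W:empty | queues: N=0 E=0 S=0 W=0

N: empty
E: empty
S: empty
W: empty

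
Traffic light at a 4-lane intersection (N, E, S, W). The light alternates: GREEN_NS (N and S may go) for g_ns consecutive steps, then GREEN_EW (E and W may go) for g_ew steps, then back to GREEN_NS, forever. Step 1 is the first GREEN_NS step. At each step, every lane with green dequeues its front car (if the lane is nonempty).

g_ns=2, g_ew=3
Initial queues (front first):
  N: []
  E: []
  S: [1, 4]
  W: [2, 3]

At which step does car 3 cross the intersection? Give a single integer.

Step 1 [NS]: N:empty,E:wait,S:car1-GO,W:wait | queues: N=0 E=0 S=1 W=2
Step 2 [NS]: N:empty,E:wait,S:car4-GO,W:wait | queues: N=0 E=0 S=0 W=2
Step 3 [EW]: N:wait,E:empty,S:wait,W:car2-GO | queues: N=0 E=0 S=0 W=1
Step 4 [EW]: N:wait,E:empty,S:wait,W:car3-GO | queues: N=0 E=0 S=0 W=0
Car 3 crosses at step 4

4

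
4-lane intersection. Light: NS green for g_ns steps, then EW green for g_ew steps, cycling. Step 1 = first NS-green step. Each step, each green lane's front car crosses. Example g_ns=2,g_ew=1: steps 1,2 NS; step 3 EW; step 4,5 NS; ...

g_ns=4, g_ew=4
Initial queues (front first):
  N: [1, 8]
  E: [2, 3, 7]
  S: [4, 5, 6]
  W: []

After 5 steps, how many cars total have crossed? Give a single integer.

Answer: 6

Derivation:
Step 1 [NS]: N:car1-GO,E:wait,S:car4-GO,W:wait | queues: N=1 E=3 S=2 W=0
Step 2 [NS]: N:car8-GO,E:wait,S:car5-GO,W:wait | queues: N=0 E=3 S=1 W=0
Step 3 [NS]: N:empty,E:wait,S:car6-GO,W:wait | queues: N=0 E=3 S=0 W=0
Step 4 [NS]: N:empty,E:wait,S:empty,W:wait | queues: N=0 E=3 S=0 W=0
Step 5 [EW]: N:wait,E:car2-GO,S:wait,W:empty | queues: N=0 E=2 S=0 W=0
Cars crossed by step 5: 6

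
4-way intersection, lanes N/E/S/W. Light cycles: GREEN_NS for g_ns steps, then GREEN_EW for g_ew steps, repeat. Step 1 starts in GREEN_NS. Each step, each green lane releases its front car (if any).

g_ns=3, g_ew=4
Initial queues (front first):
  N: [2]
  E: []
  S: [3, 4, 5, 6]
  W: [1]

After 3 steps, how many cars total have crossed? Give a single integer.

Answer: 4

Derivation:
Step 1 [NS]: N:car2-GO,E:wait,S:car3-GO,W:wait | queues: N=0 E=0 S=3 W=1
Step 2 [NS]: N:empty,E:wait,S:car4-GO,W:wait | queues: N=0 E=0 S=2 W=1
Step 3 [NS]: N:empty,E:wait,S:car5-GO,W:wait | queues: N=0 E=0 S=1 W=1
Cars crossed by step 3: 4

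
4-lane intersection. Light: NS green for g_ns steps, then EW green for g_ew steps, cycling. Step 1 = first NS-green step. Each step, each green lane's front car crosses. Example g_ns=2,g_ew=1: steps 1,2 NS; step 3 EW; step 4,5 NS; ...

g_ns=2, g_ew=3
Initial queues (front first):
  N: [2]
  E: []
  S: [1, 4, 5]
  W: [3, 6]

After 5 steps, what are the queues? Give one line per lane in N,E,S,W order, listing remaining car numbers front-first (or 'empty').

Step 1 [NS]: N:car2-GO,E:wait,S:car1-GO,W:wait | queues: N=0 E=0 S=2 W=2
Step 2 [NS]: N:empty,E:wait,S:car4-GO,W:wait | queues: N=0 E=0 S=1 W=2
Step 3 [EW]: N:wait,E:empty,S:wait,W:car3-GO | queues: N=0 E=0 S=1 W=1
Step 4 [EW]: N:wait,E:empty,S:wait,W:car6-GO | queues: N=0 E=0 S=1 W=0
Step 5 [EW]: N:wait,E:empty,S:wait,W:empty | queues: N=0 E=0 S=1 W=0

N: empty
E: empty
S: 5
W: empty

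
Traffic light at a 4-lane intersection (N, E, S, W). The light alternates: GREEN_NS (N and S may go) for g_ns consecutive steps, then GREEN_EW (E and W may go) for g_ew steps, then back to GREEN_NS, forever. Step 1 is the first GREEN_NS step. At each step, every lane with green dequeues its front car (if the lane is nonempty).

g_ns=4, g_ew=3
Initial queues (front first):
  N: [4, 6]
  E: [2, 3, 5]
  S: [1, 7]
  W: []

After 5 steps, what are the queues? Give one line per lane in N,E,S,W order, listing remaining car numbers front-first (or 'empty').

Step 1 [NS]: N:car4-GO,E:wait,S:car1-GO,W:wait | queues: N=1 E=3 S=1 W=0
Step 2 [NS]: N:car6-GO,E:wait,S:car7-GO,W:wait | queues: N=0 E=3 S=0 W=0
Step 3 [NS]: N:empty,E:wait,S:empty,W:wait | queues: N=0 E=3 S=0 W=0
Step 4 [NS]: N:empty,E:wait,S:empty,W:wait | queues: N=0 E=3 S=0 W=0
Step 5 [EW]: N:wait,E:car2-GO,S:wait,W:empty | queues: N=0 E=2 S=0 W=0

N: empty
E: 3 5
S: empty
W: empty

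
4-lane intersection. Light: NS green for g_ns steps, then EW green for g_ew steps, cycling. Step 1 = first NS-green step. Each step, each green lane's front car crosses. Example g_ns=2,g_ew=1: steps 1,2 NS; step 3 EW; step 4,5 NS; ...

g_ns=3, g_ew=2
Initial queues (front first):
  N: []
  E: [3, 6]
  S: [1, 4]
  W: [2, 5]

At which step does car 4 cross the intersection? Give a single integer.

Step 1 [NS]: N:empty,E:wait,S:car1-GO,W:wait | queues: N=0 E=2 S=1 W=2
Step 2 [NS]: N:empty,E:wait,S:car4-GO,W:wait | queues: N=0 E=2 S=0 W=2
Step 3 [NS]: N:empty,E:wait,S:empty,W:wait | queues: N=0 E=2 S=0 W=2
Step 4 [EW]: N:wait,E:car3-GO,S:wait,W:car2-GO | queues: N=0 E=1 S=0 W=1
Step 5 [EW]: N:wait,E:car6-GO,S:wait,W:car5-GO | queues: N=0 E=0 S=0 W=0
Car 4 crosses at step 2

2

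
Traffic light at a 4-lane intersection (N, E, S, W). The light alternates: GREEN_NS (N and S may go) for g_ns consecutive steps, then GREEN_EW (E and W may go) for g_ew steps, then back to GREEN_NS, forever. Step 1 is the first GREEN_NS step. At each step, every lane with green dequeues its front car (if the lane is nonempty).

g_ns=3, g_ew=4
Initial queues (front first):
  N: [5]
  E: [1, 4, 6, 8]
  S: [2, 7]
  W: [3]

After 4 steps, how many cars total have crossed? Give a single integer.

Step 1 [NS]: N:car5-GO,E:wait,S:car2-GO,W:wait | queues: N=0 E=4 S=1 W=1
Step 2 [NS]: N:empty,E:wait,S:car7-GO,W:wait | queues: N=0 E=4 S=0 W=1
Step 3 [NS]: N:empty,E:wait,S:empty,W:wait | queues: N=0 E=4 S=0 W=1
Step 4 [EW]: N:wait,E:car1-GO,S:wait,W:car3-GO | queues: N=0 E=3 S=0 W=0
Cars crossed by step 4: 5

Answer: 5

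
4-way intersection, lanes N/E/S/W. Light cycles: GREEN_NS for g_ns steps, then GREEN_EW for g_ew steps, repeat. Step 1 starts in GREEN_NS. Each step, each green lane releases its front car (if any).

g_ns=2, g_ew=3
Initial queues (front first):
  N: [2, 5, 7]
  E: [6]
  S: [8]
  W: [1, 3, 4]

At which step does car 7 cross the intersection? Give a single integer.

Step 1 [NS]: N:car2-GO,E:wait,S:car8-GO,W:wait | queues: N=2 E=1 S=0 W=3
Step 2 [NS]: N:car5-GO,E:wait,S:empty,W:wait | queues: N=1 E=1 S=0 W=3
Step 3 [EW]: N:wait,E:car6-GO,S:wait,W:car1-GO | queues: N=1 E=0 S=0 W=2
Step 4 [EW]: N:wait,E:empty,S:wait,W:car3-GO | queues: N=1 E=0 S=0 W=1
Step 5 [EW]: N:wait,E:empty,S:wait,W:car4-GO | queues: N=1 E=0 S=0 W=0
Step 6 [NS]: N:car7-GO,E:wait,S:empty,W:wait | queues: N=0 E=0 S=0 W=0
Car 7 crosses at step 6

6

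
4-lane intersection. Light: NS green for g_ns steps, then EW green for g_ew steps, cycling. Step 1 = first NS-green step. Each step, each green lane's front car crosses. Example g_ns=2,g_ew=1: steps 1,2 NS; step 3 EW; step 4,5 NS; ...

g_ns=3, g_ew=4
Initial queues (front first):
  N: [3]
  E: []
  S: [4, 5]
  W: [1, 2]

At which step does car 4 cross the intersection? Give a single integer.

Step 1 [NS]: N:car3-GO,E:wait,S:car4-GO,W:wait | queues: N=0 E=0 S=1 W=2
Step 2 [NS]: N:empty,E:wait,S:car5-GO,W:wait | queues: N=0 E=0 S=0 W=2
Step 3 [NS]: N:empty,E:wait,S:empty,W:wait | queues: N=0 E=0 S=0 W=2
Step 4 [EW]: N:wait,E:empty,S:wait,W:car1-GO | queues: N=0 E=0 S=0 W=1
Step 5 [EW]: N:wait,E:empty,S:wait,W:car2-GO | queues: N=0 E=0 S=0 W=0
Car 4 crosses at step 1

1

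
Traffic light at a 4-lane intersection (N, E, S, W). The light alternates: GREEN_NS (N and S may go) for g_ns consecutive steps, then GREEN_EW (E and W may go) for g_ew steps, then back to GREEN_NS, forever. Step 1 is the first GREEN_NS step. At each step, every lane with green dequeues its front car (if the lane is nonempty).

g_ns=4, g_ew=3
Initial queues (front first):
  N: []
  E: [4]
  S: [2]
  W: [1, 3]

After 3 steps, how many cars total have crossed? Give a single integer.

Step 1 [NS]: N:empty,E:wait,S:car2-GO,W:wait | queues: N=0 E=1 S=0 W=2
Step 2 [NS]: N:empty,E:wait,S:empty,W:wait | queues: N=0 E=1 S=0 W=2
Step 3 [NS]: N:empty,E:wait,S:empty,W:wait | queues: N=0 E=1 S=0 W=2
Cars crossed by step 3: 1

Answer: 1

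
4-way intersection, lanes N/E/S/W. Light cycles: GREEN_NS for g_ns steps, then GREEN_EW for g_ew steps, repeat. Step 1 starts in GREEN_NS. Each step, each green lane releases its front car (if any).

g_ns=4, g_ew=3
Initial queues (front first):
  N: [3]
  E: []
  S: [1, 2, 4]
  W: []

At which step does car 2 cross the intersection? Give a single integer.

Step 1 [NS]: N:car3-GO,E:wait,S:car1-GO,W:wait | queues: N=0 E=0 S=2 W=0
Step 2 [NS]: N:empty,E:wait,S:car2-GO,W:wait | queues: N=0 E=0 S=1 W=0
Step 3 [NS]: N:empty,E:wait,S:car4-GO,W:wait | queues: N=0 E=0 S=0 W=0
Car 2 crosses at step 2

2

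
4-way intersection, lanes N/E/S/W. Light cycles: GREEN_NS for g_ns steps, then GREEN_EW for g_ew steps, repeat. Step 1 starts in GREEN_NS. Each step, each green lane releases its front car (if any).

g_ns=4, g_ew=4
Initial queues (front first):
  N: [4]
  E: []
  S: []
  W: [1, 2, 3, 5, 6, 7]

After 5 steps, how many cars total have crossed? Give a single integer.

Step 1 [NS]: N:car4-GO,E:wait,S:empty,W:wait | queues: N=0 E=0 S=0 W=6
Step 2 [NS]: N:empty,E:wait,S:empty,W:wait | queues: N=0 E=0 S=0 W=6
Step 3 [NS]: N:empty,E:wait,S:empty,W:wait | queues: N=0 E=0 S=0 W=6
Step 4 [NS]: N:empty,E:wait,S:empty,W:wait | queues: N=0 E=0 S=0 W=6
Step 5 [EW]: N:wait,E:empty,S:wait,W:car1-GO | queues: N=0 E=0 S=0 W=5
Cars crossed by step 5: 2

Answer: 2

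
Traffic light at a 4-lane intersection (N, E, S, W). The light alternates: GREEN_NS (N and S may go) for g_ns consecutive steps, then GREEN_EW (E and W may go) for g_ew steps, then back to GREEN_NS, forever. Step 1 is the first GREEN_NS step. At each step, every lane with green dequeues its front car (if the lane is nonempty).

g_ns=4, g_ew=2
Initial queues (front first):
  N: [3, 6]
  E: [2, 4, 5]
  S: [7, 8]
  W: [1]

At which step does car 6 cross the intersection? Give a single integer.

Step 1 [NS]: N:car3-GO,E:wait,S:car7-GO,W:wait | queues: N=1 E=3 S=1 W=1
Step 2 [NS]: N:car6-GO,E:wait,S:car8-GO,W:wait | queues: N=0 E=3 S=0 W=1
Step 3 [NS]: N:empty,E:wait,S:empty,W:wait | queues: N=0 E=3 S=0 W=1
Step 4 [NS]: N:empty,E:wait,S:empty,W:wait | queues: N=0 E=3 S=0 W=1
Step 5 [EW]: N:wait,E:car2-GO,S:wait,W:car1-GO | queues: N=0 E=2 S=0 W=0
Step 6 [EW]: N:wait,E:car4-GO,S:wait,W:empty | queues: N=0 E=1 S=0 W=0
Step 7 [NS]: N:empty,E:wait,S:empty,W:wait | queues: N=0 E=1 S=0 W=0
Step 8 [NS]: N:empty,E:wait,S:empty,W:wait | queues: N=0 E=1 S=0 W=0
Step 9 [NS]: N:empty,E:wait,S:empty,W:wait | queues: N=0 E=1 S=0 W=0
Step 10 [NS]: N:empty,E:wait,S:empty,W:wait | queues: N=0 E=1 S=0 W=0
Step 11 [EW]: N:wait,E:car5-GO,S:wait,W:empty | queues: N=0 E=0 S=0 W=0
Car 6 crosses at step 2

2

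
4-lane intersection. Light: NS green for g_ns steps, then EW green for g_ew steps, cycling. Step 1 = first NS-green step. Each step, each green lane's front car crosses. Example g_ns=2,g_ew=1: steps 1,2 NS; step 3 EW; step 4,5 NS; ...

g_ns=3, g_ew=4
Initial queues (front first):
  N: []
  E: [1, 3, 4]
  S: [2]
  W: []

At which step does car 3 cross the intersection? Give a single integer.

Step 1 [NS]: N:empty,E:wait,S:car2-GO,W:wait | queues: N=0 E=3 S=0 W=0
Step 2 [NS]: N:empty,E:wait,S:empty,W:wait | queues: N=0 E=3 S=0 W=0
Step 3 [NS]: N:empty,E:wait,S:empty,W:wait | queues: N=0 E=3 S=0 W=0
Step 4 [EW]: N:wait,E:car1-GO,S:wait,W:empty | queues: N=0 E=2 S=0 W=0
Step 5 [EW]: N:wait,E:car3-GO,S:wait,W:empty | queues: N=0 E=1 S=0 W=0
Step 6 [EW]: N:wait,E:car4-GO,S:wait,W:empty | queues: N=0 E=0 S=0 W=0
Car 3 crosses at step 5

5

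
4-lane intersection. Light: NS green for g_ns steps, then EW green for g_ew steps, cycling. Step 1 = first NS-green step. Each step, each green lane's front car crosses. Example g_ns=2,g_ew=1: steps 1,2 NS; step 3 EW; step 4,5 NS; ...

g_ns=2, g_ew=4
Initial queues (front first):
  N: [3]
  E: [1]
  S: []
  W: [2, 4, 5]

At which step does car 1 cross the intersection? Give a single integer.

Step 1 [NS]: N:car3-GO,E:wait,S:empty,W:wait | queues: N=0 E=1 S=0 W=3
Step 2 [NS]: N:empty,E:wait,S:empty,W:wait | queues: N=0 E=1 S=0 W=3
Step 3 [EW]: N:wait,E:car1-GO,S:wait,W:car2-GO | queues: N=0 E=0 S=0 W=2
Step 4 [EW]: N:wait,E:empty,S:wait,W:car4-GO | queues: N=0 E=0 S=0 W=1
Step 5 [EW]: N:wait,E:empty,S:wait,W:car5-GO | queues: N=0 E=0 S=0 W=0
Car 1 crosses at step 3

3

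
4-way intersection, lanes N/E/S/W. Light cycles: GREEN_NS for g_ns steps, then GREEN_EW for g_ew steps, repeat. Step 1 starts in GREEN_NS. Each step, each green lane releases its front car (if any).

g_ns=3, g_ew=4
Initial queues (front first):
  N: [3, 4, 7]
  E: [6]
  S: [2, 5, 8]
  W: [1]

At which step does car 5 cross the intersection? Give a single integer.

Step 1 [NS]: N:car3-GO,E:wait,S:car2-GO,W:wait | queues: N=2 E=1 S=2 W=1
Step 2 [NS]: N:car4-GO,E:wait,S:car5-GO,W:wait | queues: N=1 E=1 S=1 W=1
Step 3 [NS]: N:car7-GO,E:wait,S:car8-GO,W:wait | queues: N=0 E=1 S=0 W=1
Step 4 [EW]: N:wait,E:car6-GO,S:wait,W:car1-GO | queues: N=0 E=0 S=0 W=0
Car 5 crosses at step 2

2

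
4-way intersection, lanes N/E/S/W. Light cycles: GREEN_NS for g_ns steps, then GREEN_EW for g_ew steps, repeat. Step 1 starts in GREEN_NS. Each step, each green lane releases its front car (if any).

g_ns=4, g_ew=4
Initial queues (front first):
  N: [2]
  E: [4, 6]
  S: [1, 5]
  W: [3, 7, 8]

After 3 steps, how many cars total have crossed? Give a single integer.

Step 1 [NS]: N:car2-GO,E:wait,S:car1-GO,W:wait | queues: N=0 E=2 S=1 W=3
Step 2 [NS]: N:empty,E:wait,S:car5-GO,W:wait | queues: N=0 E=2 S=0 W=3
Step 3 [NS]: N:empty,E:wait,S:empty,W:wait | queues: N=0 E=2 S=0 W=3
Cars crossed by step 3: 3

Answer: 3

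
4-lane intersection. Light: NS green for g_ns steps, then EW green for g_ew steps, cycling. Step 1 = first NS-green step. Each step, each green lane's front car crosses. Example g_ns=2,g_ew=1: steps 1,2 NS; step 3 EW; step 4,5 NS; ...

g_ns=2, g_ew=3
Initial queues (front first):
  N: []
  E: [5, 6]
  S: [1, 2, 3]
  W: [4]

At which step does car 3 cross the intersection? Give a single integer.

Step 1 [NS]: N:empty,E:wait,S:car1-GO,W:wait | queues: N=0 E=2 S=2 W=1
Step 2 [NS]: N:empty,E:wait,S:car2-GO,W:wait | queues: N=0 E=2 S=1 W=1
Step 3 [EW]: N:wait,E:car5-GO,S:wait,W:car4-GO | queues: N=0 E=1 S=1 W=0
Step 4 [EW]: N:wait,E:car6-GO,S:wait,W:empty | queues: N=0 E=0 S=1 W=0
Step 5 [EW]: N:wait,E:empty,S:wait,W:empty | queues: N=0 E=0 S=1 W=0
Step 6 [NS]: N:empty,E:wait,S:car3-GO,W:wait | queues: N=0 E=0 S=0 W=0
Car 3 crosses at step 6

6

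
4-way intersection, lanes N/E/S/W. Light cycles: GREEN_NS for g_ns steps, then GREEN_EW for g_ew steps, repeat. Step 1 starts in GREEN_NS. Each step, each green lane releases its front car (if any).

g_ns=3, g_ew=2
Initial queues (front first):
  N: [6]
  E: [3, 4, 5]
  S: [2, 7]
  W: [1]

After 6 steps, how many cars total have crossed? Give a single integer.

Answer: 6

Derivation:
Step 1 [NS]: N:car6-GO,E:wait,S:car2-GO,W:wait | queues: N=0 E=3 S=1 W=1
Step 2 [NS]: N:empty,E:wait,S:car7-GO,W:wait | queues: N=0 E=3 S=0 W=1
Step 3 [NS]: N:empty,E:wait,S:empty,W:wait | queues: N=0 E=3 S=0 W=1
Step 4 [EW]: N:wait,E:car3-GO,S:wait,W:car1-GO | queues: N=0 E=2 S=0 W=0
Step 5 [EW]: N:wait,E:car4-GO,S:wait,W:empty | queues: N=0 E=1 S=0 W=0
Step 6 [NS]: N:empty,E:wait,S:empty,W:wait | queues: N=0 E=1 S=0 W=0
Cars crossed by step 6: 6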